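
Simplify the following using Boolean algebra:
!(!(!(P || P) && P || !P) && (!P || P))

!P

!(!(!(P || P) && P || !P) && (!P || P))
= !(!(!P && P || !P) && (!P || P))
= !(!!P && (!P || P))
= !!!P
= !P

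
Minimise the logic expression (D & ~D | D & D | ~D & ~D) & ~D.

~D

(D & ~D | D & D | ~D & ~D) & ~D
= (D | ~D & ~D) & ~D
= (D | ~D) & ~D
= ~D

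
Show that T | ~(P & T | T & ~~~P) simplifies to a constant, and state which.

1

T | ~(P & T | T & ~~~P)
= T | ~(P & T | T & ~P)   — double negation
= T | ~(T & (P | ~P))   — distribution
= T | ~T   — complement / identity
= 1   — complement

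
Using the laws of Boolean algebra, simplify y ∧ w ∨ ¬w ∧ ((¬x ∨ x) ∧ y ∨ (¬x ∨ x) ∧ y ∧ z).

y

y ∧ w ∨ ¬w ∧ ((¬x ∨ x) ∧ y ∨ (¬x ∨ x) ∧ y ∧ z)
= y ∧ w ∨ ¬w ∧ (¬x ∨ x) ∧ y   — absorption
= y ∧ w ∨ ¬w ∧ y   — complement / identity
= y   — distribution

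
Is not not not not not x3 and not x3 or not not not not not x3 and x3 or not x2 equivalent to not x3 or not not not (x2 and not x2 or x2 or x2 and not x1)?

Yes

E1: not not not not not x3 and not x3 or not not not not not x3 and x3 or not x2
    = not not not not not x3 or not x2   [distribution]
    = not not not x3 or not x2   [double negation]
    = not x3 or not x2   [double negation]
E2: not x3 or not not not (x2 and not x2 or x2 or x2 and not x1)
    = not x3 or not not not (x2 or x2 and not x1)   [complement / identity]
    = not x3 or not not not x2   [absorption]
    = not x3 or not x2   [double negation]
Both reduce to not x3 or not x2, so they are equivalent.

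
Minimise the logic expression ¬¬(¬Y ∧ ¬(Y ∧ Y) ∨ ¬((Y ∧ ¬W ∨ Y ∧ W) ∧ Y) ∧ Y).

¬¬(¬Y ∧ ¬(Y ∧ Y) ∨ ¬((Y ∧ ¬W ∨ Y ∧ W) ∧ Y) ∧ Y)
= ¬¬(¬Y ∧ ¬(Y ∧ Y) ∨ ¬(Y ∧ Y) ∧ Y)
= ¬¬¬(Y ∧ Y)
= ¬¬¬Y
= ¬Y

¬Y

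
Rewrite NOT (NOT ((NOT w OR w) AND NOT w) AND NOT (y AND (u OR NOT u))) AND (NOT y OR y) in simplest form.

NOT (NOT ((NOT w OR w) AND NOT w) AND NOT (y AND (u OR NOT u))) AND (NOT y OR y)
= NOT (NOT ((NOT w OR w) AND NOT w) AND NOT y) AND (NOT y OR y)   (complement / identity)
= ((NOT w OR w) AND NOT w OR y) AND (NOT y OR y)   (De Morgan)
= (NOT w OR y) AND (NOT y OR y)   (complement / identity)
= NOT w OR y   (complement / identity)

NOT w OR y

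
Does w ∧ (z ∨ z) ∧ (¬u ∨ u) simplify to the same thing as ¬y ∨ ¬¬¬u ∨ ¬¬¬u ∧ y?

No

E1: w ∧ (z ∨ z) ∧ (¬u ∨ u)
    = w ∧ (z ∨ z)   — complement / identity
    = w ∧ z   — idempotence
E2: ¬y ∨ ¬¬¬u ∨ ¬¬¬u ∧ y
    = ¬y ∨ ¬¬¬u   — absorption
    = ¬y ∨ ¬u   — double negation
These differ: at u=0, w=0, y=0, z=0, E1 = 0 but E2 = 1.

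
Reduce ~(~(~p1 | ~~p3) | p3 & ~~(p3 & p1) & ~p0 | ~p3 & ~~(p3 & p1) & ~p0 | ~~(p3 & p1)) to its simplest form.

~(~(~p1 | ~~p3) | p3 & ~~(p3 & p1) & ~p0 | ~p3 & ~~(p3 & p1) & ~p0 | ~~(p3 & p1))
= ~(~(~p1 | ~~p3) | ~~(p3 & p1) & ~p0 | ~~(p3 & p1))   [distribution]
= ~(p1 & ~p3 | ~~(p3 & p1) & ~p0 | ~~(p3 & p1))   [De Morgan]
= ~(p1 & ~p3 | ~~(p3 & p1))   [absorption]
= ~(p1 & ~p3 | p3 & p1)   [double negation]
= ~p1   [distribution]

~p1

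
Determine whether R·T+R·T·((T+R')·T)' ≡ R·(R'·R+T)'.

E1: R·T+R·T·((T+R')·T)'
    = R·T+R·T·T'   [absorption]
    = R·T   [absorption]
E2: R·(R'·R+T)'
    = R·T'   [complement / identity]
These differ: at R=1, T=0, E1 = 0 but E2 = 1.

No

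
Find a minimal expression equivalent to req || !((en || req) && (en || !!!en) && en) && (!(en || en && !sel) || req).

req || !((en || req) && (en || !!!en) && en) && (!(en || en && !sel) || req)
= req || !((en || req) && (en || !en) && en) && (!(en || en && !sel) || req)   [double negation]
= req || !((en || req) && (en || !en) && en) && (!en || req)   [absorption]
= req || !((en || req) && en) && (!en || req)   [complement / identity]
= req || !en && (!en || req)   [absorption]
= req || !en   [absorption]

req || !en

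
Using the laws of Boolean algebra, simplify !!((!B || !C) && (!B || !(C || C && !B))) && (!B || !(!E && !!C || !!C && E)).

!!((!B || !C) && (!B || !(C || C && !B))) && (!B || !(!E && !!C || !!C && E))
= !!((!B || !C) && (!B || !C)) && (!B || !(!E && !!C || !!C && E))
= !!((!B || !C) && (!B || !C)) && (!B || !!!C)
= !!((!B || !C) && (!B || !C)) && (!B || !C)
= (!B || !C) && (!B || !C) && (!B || !C)
= (!B || !C) && (!B || !C)
= !B || !C

!B || !C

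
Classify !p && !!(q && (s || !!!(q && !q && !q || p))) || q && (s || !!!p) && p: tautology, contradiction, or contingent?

!p && !!(q && (s || !!!(q && !q && !q || p))) || q && (s || !!!p) && p
= !p && q && (s || !!!(q && !q && !q || p)) || q && (s || !!!p) && p
= !p && q && (s || !!!(q && !q || p)) || q && (s || !!!p) && p
= !p && q && (s || !!!p) || q && (s || !!!p) && p
= q && (s || !!!p)
= q && (s || !p)
This depends on p, q, s, so it is not a constant.

contingent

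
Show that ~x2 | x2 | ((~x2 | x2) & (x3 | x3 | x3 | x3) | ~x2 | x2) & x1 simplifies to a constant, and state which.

1

~x2 | x2 | ((~x2 | x2) & (x3 | x3 | x3 | x3) | ~x2 | x2) & x1
= ~x2 | x2 | ((~x2 | x2) & (x3 | x3) | ~x2 | x2) & x1   (idempotence)
= ~x2 | x2 | ((~x2 | x2) & x3 | ~x2 | x2) & x1   (idempotence)
= ~x2 | x2 | (~x2 | x2) & x1   (absorption)
= ~x2 | x2   (absorption)
= 1   (complement)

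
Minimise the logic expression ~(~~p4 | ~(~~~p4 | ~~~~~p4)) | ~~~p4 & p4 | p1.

~(~~p4 | ~(~~~p4 | ~~~~~p4)) | ~~~p4 & p4 | p1
= ~(~~p4 | ~(~~~p4 | ~~~p4)) | ~~~p4 & p4 | p1   — double negation
= ~(~~p4 | ~~~~p4) | ~~~p4 & p4 | p1   — idempotence
= ~p4 & ~~~p4 | ~~~p4 & p4 | p1   — De Morgan
= ~~~p4 | p1   — distribution
= ~p4 | p1   — double negation

~p4 | p1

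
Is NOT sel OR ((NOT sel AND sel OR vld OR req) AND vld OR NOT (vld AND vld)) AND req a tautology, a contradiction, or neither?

NOT sel OR ((NOT sel AND sel OR vld OR req) AND vld OR NOT (vld AND vld)) AND req
= NOT sel OR ((vld OR req) AND vld OR NOT (vld AND vld)) AND req   (complement / identity)
= NOT sel OR ((vld OR req) AND vld OR NOT vld) AND req   (idempotence)
= NOT sel OR (vld OR NOT vld) AND req   (absorption)
= NOT sel OR req   (complement / identity)
This depends on req, sel, so it is not a constant.

neither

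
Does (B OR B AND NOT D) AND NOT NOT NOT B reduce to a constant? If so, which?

(B OR B AND NOT D) AND NOT NOT NOT B
= B AND NOT NOT NOT B   [absorption]
= B AND NOT B   [double negation]
= FALSE   [complement]

yes, False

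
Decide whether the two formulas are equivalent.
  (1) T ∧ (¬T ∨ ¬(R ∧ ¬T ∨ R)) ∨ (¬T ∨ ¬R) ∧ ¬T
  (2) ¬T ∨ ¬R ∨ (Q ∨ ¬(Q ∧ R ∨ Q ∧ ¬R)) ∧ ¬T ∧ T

Yes

E1: T ∧ (¬T ∨ ¬(R ∧ ¬T ∨ R)) ∨ (¬T ∨ ¬R) ∧ ¬T
    = T ∧ (¬T ∨ ¬R) ∨ (¬T ∨ ¬R) ∧ ¬T   — absorption
    = ¬T ∨ ¬R   — distribution
E2: ¬T ∨ ¬R ∨ (Q ∨ ¬(Q ∧ R ∨ Q ∧ ¬R)) ∧ ¬T ∧ T
    = ¬T ∨ ¬R ∨ (Q ∨ ¬Q) ∧ ¬T ∧ T   — distribution
    = ¬T ∨ ¬R ∨ ¬T ∧ T   — complement / identity
    = ¬T ∨ ¬R   — complement / identity
Both reduce to ¬T ∨ ¬R, so they are equivalent.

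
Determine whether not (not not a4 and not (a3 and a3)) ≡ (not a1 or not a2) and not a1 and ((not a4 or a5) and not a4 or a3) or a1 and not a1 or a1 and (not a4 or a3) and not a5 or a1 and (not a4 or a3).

E1: not (not not a4 and not (a3 and a3))
    = not a4 or a3 and a3
    = not a4 or a3
E2: (not a1 or not a2) and not a1 and ((not a4 or a5) and not a4 or a3) or a1 and not a1 or a1 and (not a4 or a3) and not a5 or a1 and (not a4 or a3)
    = not a1 and ((not a4 or a5) and not a4 or a3) or a1 and not a1 or a1 and (not a4 or a3) and not a5 or a1 and (not a4 or a3)
    = not a1 and (not a4 or a3) or a1 and not a1 or a1 and (not a4 or a3) and not a5 or a1 and (not a4 or a3)
    = not a1 and (not a4 or a3) or a1 and not a1 or a1 and (not a4 or a3)
    = not a1 and (not a4 or a3) or a1 and (not a4 or a3)
    = not a4 or a3
Both reduce to not a4 or a3, so they are equivalent.

Yes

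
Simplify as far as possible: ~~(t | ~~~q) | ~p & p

~~(t | ~~~q) | ~p & p
= t | ~~~q | ~p & p   — double negation
= t | ~~~q   — complement / identity
= t | ~q   — double negation

t | ~q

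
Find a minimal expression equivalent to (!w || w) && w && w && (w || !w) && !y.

w && !y

(!w || w) && w && w && (w || !w) && !y
= (!w || w) && w && w && !y   (complement / identity)
= (!w || w) && w && !y   (idempotence)
= w && !y   (complement / identity)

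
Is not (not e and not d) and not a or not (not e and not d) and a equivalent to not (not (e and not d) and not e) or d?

Yes

E1: not (not e and not d) and not a or not (not e and not d) and a
    = not (not e and not d)   [distribution]
    = e or d   [De Morgan]
E2: not (not (e and not d) and not e) or d
    = e and not d or e or d   [De Morgan]
    = e or d   [absorption]
Both reduce to e or d, so they are equivalent.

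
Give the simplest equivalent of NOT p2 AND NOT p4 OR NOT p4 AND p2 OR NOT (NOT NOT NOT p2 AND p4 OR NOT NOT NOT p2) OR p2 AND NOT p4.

NOT p2 AND NOT p4 OR NOT p4 AND p2 OR NOT (NOT NOT NOT p2 AND p4 OR NOT NOT NOT p2) OR p2 AND NOT p4
= NOT p2 AND NOT p4 OR NOT p4 AND p2 OR NOT NOT NOT NOT p2 OR p2 AND NOT p4   (absorption)
= NOT p4 OR NOT NOT NOT NOT p2 OR p2 AND NOT p4   (distribution)
= NOT p4 OR NOT NOT p2 OR p2 AND NOT p4   (double negation)
= NOT p4 OR p2 OR p2 AND NOT p4   (double negation)
= NOT p4 OR p2   (absorption)

NOT p4 OR p2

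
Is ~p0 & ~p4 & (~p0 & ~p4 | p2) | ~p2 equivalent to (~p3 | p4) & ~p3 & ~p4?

E1: ~p0 & ~p4 & (~p0 & ~p4 | p2) | ~p2
    = ~p0 & ~p4 | ~p2   (absorption)
E2: (~p3 | p4) & ~p3 & ~p4
    = ~p3 & ~p4   (absorption)
These differ: at p0=0, p2=0, p3=1, p4=0, E1 = 1 but E2 = 0.

No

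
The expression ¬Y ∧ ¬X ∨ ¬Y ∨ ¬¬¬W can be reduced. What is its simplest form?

¬Y ∨ ¬W

¬Y ∧ ¬X ∨ ¬Y ∨ ¬¬¬W
= ¬Y ∧ ¬X ∨ ¬Y ∨ ¬W
= ¬Y ∨ ¬W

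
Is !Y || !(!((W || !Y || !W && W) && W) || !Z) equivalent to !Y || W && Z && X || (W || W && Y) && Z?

Yes

E1: !Y || !(!((W || !Y || !W && W) && W) || !Z)
    = !Y || !(!((W || !Y) && W) || !Z)   [complement / identity]
    = !Y || !(!W || !Z)   [absorption]
    = !Y || W && Z   [De Morgan]
E2: !Y || W && Z && X || (W || W && Y) && Z
    = !Y || W && Z && X || W && Z   [absorption]
    = !Y || W && Z   [absorption]
Both reduce to !Y || W && Z, so they are equivalent.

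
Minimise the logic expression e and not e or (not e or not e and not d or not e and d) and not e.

e and not e or (not e or not e and not d or not e and d) and not e
= e and not e or (not e or not e and d) and not e   [absorption]
= e and not e or not e and not e   [absorption]
= not e   [distribution]

not e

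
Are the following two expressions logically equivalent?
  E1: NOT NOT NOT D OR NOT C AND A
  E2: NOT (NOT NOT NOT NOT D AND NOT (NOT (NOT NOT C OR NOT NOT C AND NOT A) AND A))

E1: NOT NOT NOT D OR NOT C AND A
    = NOT D OR NOT C AND A   — double negation
E2: NOT (NOT NOT NOT NOT D AND NOT (NOT (NOT NOT C OR NOT NOT C AND NOT A) AND A))
    = NOT (NOT NOT NOT NOT D AND NOT (NOT NOT NOT C AND A))   — absorption
    = NOT NOT NOT D OR NOT NOT NOT C AND A   — De Morgan
    = NOT NOT NOT D OR NOT C AND A   — double negation
    = NOT D OR NOT C AND A   — double negation
Both reduce to NOT D OR NOT C AND A, so they are equivalent.

Yes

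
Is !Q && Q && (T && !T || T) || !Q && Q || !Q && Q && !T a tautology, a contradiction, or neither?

!Q && Q && (T && !T || T) || !Q && Q || !Q && Q && !T
= !Q && Q && (T && !T || T) || !Q && Q   — absorption
= !Q && Q && T || !Q && Q   — complement / identity
= !Q && Q   — absorption
= false   — complement

contradiction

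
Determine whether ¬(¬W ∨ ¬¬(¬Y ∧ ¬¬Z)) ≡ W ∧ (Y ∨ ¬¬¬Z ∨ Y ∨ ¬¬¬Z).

E1: ¬(¬W ∨ ¬¬(¬Y ∧ ¬¬Z))
    = W ∧ ¬(¬Y ∧ ¬¬Z)   — De Morgan
    = W ∧ (Y ∨ ¬Z)   — De Morgan
E2: W ∧ (Y ∨ ¬¬¬Z ∨ Y ∨ ¬¬¬Z)
    = W ∧ (Y ∨ ¬¬¬Z)   — idempotence
    = W ∧ (Y ∨ ¬Z)   — double negation
Both reduce to W ∧ (Y ∨ ¬Z), so they are equivalent.

Yes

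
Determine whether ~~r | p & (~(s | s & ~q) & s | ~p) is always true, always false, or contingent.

~~r | p & (~(s | s & ~q) & s | ~p)
= ~~r | p & (~s & s | ~p)   — absorption
= ~~r | p & ~p   — complement / identity
= ~~r   — complement / identity
= r   — double negation
This depends on r, so it is not a constant.

contingent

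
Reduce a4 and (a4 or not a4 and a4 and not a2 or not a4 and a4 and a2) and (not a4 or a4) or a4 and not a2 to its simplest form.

a4

a4 and (a4 or not a4 and a4 and not a2 or not a4 and a4 and a2) and (not a4 or a4) or a4 and not a2
= a4 and (a4 or not a4 and a4 and not a2 or not a4 and a4 and a2) or a4 and not a2   (complement / identity)
= a4 and (a4 or not a4 and a4) or a4 and not a2   (distribution)
= (a4 or not a4 and a4 or not a2) and a4   (distribution)
= (a4 or not a2) and a4   (complement / identity)
= a4   (absorption)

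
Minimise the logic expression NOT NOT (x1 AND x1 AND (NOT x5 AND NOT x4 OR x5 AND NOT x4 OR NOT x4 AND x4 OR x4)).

x1

NOT NOT (x1 AND x1 AND (NOT x5 AND NOT x4 OR x5 AND NOT x4 OR NOT x4 AND x4 OR x4))
= NOT NOT (x1 AND x1 AND (NOT x4 OR NOT x4 AND x4 OR x4))   (distribution)
= NOT NOT (x1 AND (NOT x4 OR NOT x4 AND x4 OR x4))   (idempotence)
= NOT NOT (x1 AND (NOT x4 OR x4))   (complement / identity)
= x1 AND (NOT x4 OR x4)   (double negation)
= x1   (complement / identity)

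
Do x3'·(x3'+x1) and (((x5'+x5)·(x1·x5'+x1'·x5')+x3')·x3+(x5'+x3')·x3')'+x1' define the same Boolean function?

E1: x3'·(x3'+x1)
    = x3'   [absorption]
E2: (((x5'+x5)·(x1·x5'+x1'·x5')+x3')·x3+(x5'+x3')·x3')'+x1'
    = (((x5'+x5)·x5'+x3')·x3+(x5'+x3')·x3')'+x1'   [distribution]
    = ((x5'+x3')·x3+(x5'+x3')·x3')'+x1'   [complement / identity]
    = (x5'+x3')'+x1'   [distribution]
    = x5·x3+x1'   [De Morgan]
These differ: at x1=1, x3=0, x5=0, E1 = 1 but E2 = 0.

No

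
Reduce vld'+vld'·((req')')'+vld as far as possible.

vld'+vld'·((req')')'+vld
= vld'+vld'·req'+vld   — double negation
= vld'+vld   — absorption
= 1   — complement

1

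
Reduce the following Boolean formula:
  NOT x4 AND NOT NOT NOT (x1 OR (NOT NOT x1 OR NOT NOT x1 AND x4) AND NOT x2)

NOT x4 AND NOT NOT NOT (x1 OR (NOT NOT x1 OR NOT NOT x1 AND x4) AND NOT x2)
= NOT x4 AND NOT NOT NOT (x1 OR NOT NOT x1 AND NOT x2)   — absorption
= NOT x4 AND NOT NOT NOT (x1 OR x1 AND NOT x2)   — double negation
= NOT x4 AND NOT NOT NOT x1   — absorption
= NOT x4 AND NOT x1   — double negation

NOT x4 AND NOT x1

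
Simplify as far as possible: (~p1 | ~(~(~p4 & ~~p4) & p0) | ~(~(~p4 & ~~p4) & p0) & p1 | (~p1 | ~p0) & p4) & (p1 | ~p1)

(~p1 | ~(~(~p4 & ~~p4) & p0) | ~(~(~p4 & ~~p4) & p0) & p1 | (~p1 | ~p0) & p4) & (p1 | ~p1)
= (~p1 | ~(~(~p4 & ~~p4) & p0) | (~p1 | ~p0) & p4) & (p1 | ~p1)   (absorption)
= (~p1 | ~((p4 | ~p4) & p0) | (~p1 | ~p0) & p4) & (p1 | ~p1)   (De Morgan)
= (~p1 | ~p0 | (~p1 | ~p0) & p4) & (p1 | ~p1)   (complement / identity)
= (~p1 | ~p0) & (p1 | ~p1)   (absorption)
= ~p1 | ~p0   (complement / identity)

~p1 | ~p0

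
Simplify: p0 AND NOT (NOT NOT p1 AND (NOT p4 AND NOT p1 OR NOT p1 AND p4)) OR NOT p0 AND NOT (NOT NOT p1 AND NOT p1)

p0 AND NOT (NOT NOT p1 AND (NOT p4 AND NOT p1 OR NOT p1 AND p4)) OR NOT p0 AND NOT (NOT NOT p1 AND NOT p1)
= p0 AND NOT (NOT NOT p1 AND NOT p1) OR NOT p0 AND NOT (NOT NOT p1 AND NOT p1)   [distribution]
= NOT (NOT NOT p1 AND NOT p1)   [distribution]
= NOT p1 OR p1   [De Morgan]
= TRUE   [complement]

TRUE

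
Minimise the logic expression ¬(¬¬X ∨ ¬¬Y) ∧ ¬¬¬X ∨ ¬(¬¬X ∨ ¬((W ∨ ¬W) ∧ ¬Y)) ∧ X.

¬X ∧ ¬Y

¬(¬¬X ∨ ¬¬Y) ∧ ¬¬¬X ∨ ¬(¬¬X ∨ ¬((W ∨ ¬W) ∧ ¬Y)) ∧ X
= ¬(¬¬X ∨ ¬¬Y) ∧ ¬X ∨ ¬(¬¬X ∨ ¬((W ∨ ¬W) ∧ ¬Y)) ∧ X
= ¬(¬¬X ∨ ¬¬Y) ∧ ¬X ∨ ¬(¬¬X ∨ ¬¬Y) ∧ X
= ¬(¬¬X ∨ ¬¬Y)
= ¬X ∧ ¬Y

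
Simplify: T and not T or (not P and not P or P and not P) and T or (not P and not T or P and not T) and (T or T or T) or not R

not P and T or not R

T and not T or (not P and not P or P and not P) and T or (not P and not T or P and not T) and (T or T or T) or not R
= T and not T or (not P and not P or P and not P) and T or (not P and not T or P and not T) and (T or T) or not R
= T and not T or (not P and not P or P and not P) and T or (not P and not T or P and not T) and T or not R
= T and not T or (not P and not P or P and not P) and T or not T and T or not R
= T and not T or (not P and not P or P and not P) and T or not R
= (not P and not P or P and not P) and T or not R
= not P and T or not R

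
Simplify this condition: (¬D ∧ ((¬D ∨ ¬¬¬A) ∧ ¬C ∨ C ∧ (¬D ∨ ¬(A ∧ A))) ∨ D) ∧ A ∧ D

(¬D ∧ ((¬D ∨ ¬¬¬A) ∧ ¬C ∨ C ∧ (¬D ∨ ¬(A ∧ A))) ∨ D) ∧ A ∧ D
= (¬D ∧ ((¬D ∨ ¬A) ∧ ¬C ∨ C ∧ (¬D ∨ ¬(A ∧ A))) ∨ D) ∧ A ∧ D   — double negation
= (¬D ∧ ((¬D ∨ ¬A) ∧ ¬C ∨ C ∧ (¬D ∨ ¬A)) ∨ D) ∧ A ∧ D   — idempotence
= (¬D ∧ (¬D ∨ ¬A) ∨ D) ∧ A ∧ D   — distribution
= (¬D ∨ D) ∧ A ∧ D   — absorption
= A ∧ D   — complement / identity

A ∧ D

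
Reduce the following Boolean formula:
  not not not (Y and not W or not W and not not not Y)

W

not not not (Y and not W or not W and not not not Y)
= not not not (Y and not W or not W and not Y)   (double negation)
= not not not not W   (distribution)
= not not W   (double negation)
= W   (double negation)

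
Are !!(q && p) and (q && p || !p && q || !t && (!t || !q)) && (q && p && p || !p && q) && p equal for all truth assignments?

E1: !!(q && p)
    = q && p   (double negation)
E2: (q && p || !p && q || !t && (!t || !q)) && (q && p && p || !p && q) && p
    = (q && p || !p && q || !t) && (q && p && p || !p && q) && p   (absorption)
    = (q && p || !p && q || !t) && (q && p || !p && q) && p   (idempotence)
    = (q && p || !p && q) && p   (absorption)
    = q && p   (distribution)
Both reduce to q && p, so they are equivalent.

Yes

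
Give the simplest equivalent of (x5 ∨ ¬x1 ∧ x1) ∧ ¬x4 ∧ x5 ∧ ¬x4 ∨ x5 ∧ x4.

x5

(x5 ∨ ¬x1 ∧ x1) ∧ ¬x4 ∧ x5 ∧ ¬x4 ∨ x5 ∧ x4
= x5 ∧ ¬x4 ∧ x5 ∧ ¬x4 ∨ x5 ∧ x4   [complement / identity]
= x5 ∧ ¬x4 ∨ x5 ∧ x4   [idempotence]
= x5   [distribution]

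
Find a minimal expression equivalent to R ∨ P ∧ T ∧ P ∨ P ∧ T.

R ∨ T ∧ P

R ∨ P ∧ T ∧ P ∨ P ∧ T
= R ∨ (T ∧ P ∨ T) ∧ P   — distribution
= R ∨ T ∧ P   — absorption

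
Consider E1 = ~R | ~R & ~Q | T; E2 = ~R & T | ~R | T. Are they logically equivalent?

E1: ~R | ~R & ~Q | T
    = ~R | T   — absorption
E2: ~R & T | ~R | T
    = ~R | T   — absorption
Both reduce to ~R | T, so they are equivalent.

Yes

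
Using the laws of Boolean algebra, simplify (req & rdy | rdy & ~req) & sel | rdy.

rdy

(req & rdy | rdy & ~req) & sel | rdy
= rdy & sel | rdy   [distribution]
= rdy   [absorption]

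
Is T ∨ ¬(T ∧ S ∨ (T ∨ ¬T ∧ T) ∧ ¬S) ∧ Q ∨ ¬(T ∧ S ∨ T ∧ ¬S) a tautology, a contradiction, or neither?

T ∨ ¬(T ∧ S ∨ (T ∨ ¬T ∧ T) ∧ ¬S) ∧ Q ∨ ¬(T ∧ S ∨ T ∧ ¬S)
= T ∨ ¬(T ∧ S ∨ T ∧ ¬S) ∧ Q ∨ ¬(T ∧ S ∨ T ∧ ¬S)
= T ∨ ¬(T ∧ S ∨ T ∧ ¬S)
= T ∨ ¬T
= True

tautology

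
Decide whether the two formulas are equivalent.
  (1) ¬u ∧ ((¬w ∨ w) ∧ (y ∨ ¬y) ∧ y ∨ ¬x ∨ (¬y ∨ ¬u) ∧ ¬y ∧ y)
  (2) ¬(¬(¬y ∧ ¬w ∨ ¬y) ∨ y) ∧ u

E1: ¬u ∧ ((¬w ∨ w) ∧ (y ∨ ¬y) ∧ y ∨ ¬x ∨ (¬y ∨ ¬u) ∧ ¬y ∧ y)
    = ¬u ∧ ((y ∨ ¬y) ∧ y ∨ ¬x ∨ (¬y ∨ ¬u) ∧ ¬y ∧ y)   (complement / identity)
    = ¬u ∧ ((y ∨ ¬y) ∧ y ∨ ¬x ∨ ¬y ∧ y)   (absorption)
    = ¬u ∧ ((y ∨ ¬y) ∧ y ∨ ¬x)   (complement / identity)
    = ¬u ∧ (y ∨ ¬x)   (complement / identity)
E2: ¬(¬(¬y ∧ ¬w ∨ ¬y) ∨ y) ∧ u
    = ¬(¬¬y ∨ y) ∧ u   (absorption)
    = ¬(y ∨ y) ∧ u   (double negation)
    = ¬y ∧ u   (idempotence)
These differ: at u=0, w=0, x=0, y=0, E1 = 1 but E2 = 0.

No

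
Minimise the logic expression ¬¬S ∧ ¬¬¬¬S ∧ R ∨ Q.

S ∧ R ∨ Q

¬¬S ∧ ¬¬¬¬S ∧ R ∨ Q
= ¬¬S ∧ ¬¬S ∧ R ∨ Q   — double negation
= ¬¬S ∧ R ∨ Q   — idempotence
= S ∧ R ∨ Q   — double negation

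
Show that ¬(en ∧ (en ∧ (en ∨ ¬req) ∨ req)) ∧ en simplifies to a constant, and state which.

False

¬(en ∧ (en ∧ (en ∨ ¬req) ∨ req)) ∧ en
= ¬(en ∧ (en ∨ req)) ∧ en   (absorption)
= ¬en ∧ en   (absorption)
= False   (complement)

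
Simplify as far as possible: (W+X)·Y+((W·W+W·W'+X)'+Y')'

(W+X)·Y+((W·W+W·W'+X)'+Y')'
= (W+X)·Y+((W+X)'+Y')'
= (W+X)·Y+(W+X)·Y
= (W+X)·Y

(W+X)·Y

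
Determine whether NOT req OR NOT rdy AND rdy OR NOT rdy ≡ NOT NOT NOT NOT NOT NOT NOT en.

No

E1: NOT req OR NOT rdy AND rdy OR NOT rdy
    = NOT req OR NOT rdy   — complement / identity
E2: NOT NOT NOT NOT NOT NOT NOT en
    = NOT NOT NOT NOT NOT en   — double negation
    = NOT NOT NOT en   — double negation
    = NOT en   — double negation
These differ: at en=1, rdy=0, req=0, E1 = 1 but E2 = 0.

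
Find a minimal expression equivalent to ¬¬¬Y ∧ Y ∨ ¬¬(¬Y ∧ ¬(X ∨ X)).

¬¬¬Y ∧ Y ∨ ¬¬(¬Y ∧ ¬(X ∨ X))
= ¬Y ∧ Y ∨ ¬¬(¬Y ∧ ¬(X ∨ X))   (double negation)
= ¬Y ∧ Y ∨ ¬Y ∧ ¬(X ∨ X)   (double negation)
= ¬Y ∧ Y ∨ ¬Y ∧ ¬X   (idempotence)
= ¬Y ∧ ¬X   (complement / identity)

¬Y ∧ ¬X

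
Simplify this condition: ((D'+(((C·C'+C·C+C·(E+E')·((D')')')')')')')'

D'+C'

((D'+(((C·C'+C·C+C·(E+E')·((D')')')')')')')'
= ((D'+(C·C'+C·C+C·(E+E')·((D')')')')')'   [double negation]
= ((D'+(C+C·(E+E')·((D')')')')')'   [distribution]
= ((D'+(C+C·(E+E')·D')')')'   [double negation]
= ((D'+(C+C·D')')')'   [complement / identity]
= ((D'+C')')'   [absorption]
= D'+C'   [double negation]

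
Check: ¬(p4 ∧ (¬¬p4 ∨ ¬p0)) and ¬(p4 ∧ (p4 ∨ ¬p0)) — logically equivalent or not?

Yes

E1: ¬(p4 ∧ (¬¬p4 ∨ ¬p0))
    = ¬(p4 ∧ (p4 ∨ ¬p0))   (double negation)
    = ¬p4   (absorption)
E2: ¬(p4 ∧ (p4 ∨ ¬p0))
    = ¬p4   (absorption)
Both reduce to ¬p4, so they are equivalent.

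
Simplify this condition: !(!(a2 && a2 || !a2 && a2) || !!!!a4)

!(!(a2 && a2 || !a2 && a2) || !!!!a4)
= (a2 && a2 || !a2 && a2) && !!!a4   [De Morgan]
= a2 && !!!a4   [distribution]
= a2 && !a4   [double negation]

a2 && !a4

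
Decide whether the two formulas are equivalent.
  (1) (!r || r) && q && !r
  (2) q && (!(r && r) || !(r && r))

Yes

E1: (!r || r) && q && !r
    = q && !r
E2: q && (!(r && r) || !(r && r))
    = q && !(r && r)
    = q && !r
Both reduce to q && !r, so they are equivalent.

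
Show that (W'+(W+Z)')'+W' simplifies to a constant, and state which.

1

(W'+(W+Z)')'+W'
= W·(W+Z)+W'   — De Morgan
= W+W'   — absorption
= 1   — complement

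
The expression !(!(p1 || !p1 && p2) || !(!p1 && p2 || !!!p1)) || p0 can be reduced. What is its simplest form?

!(!(p1 || !p1 && p2) || !(!p1 && p2 || !!!p1)) || p0
= (p1 || !p1 && p2) && (!p1 && p2 || !!!p1) || p0   — De Morgan
= (p1 || !p1 && p2) && (!p1 && p2 || !p1) || p0   — double negation
= !p1 && p2 || p1 && !p1 || p0   — distribution
= !p1 && p2 || p0   — complement / identity

!p1 && p2 || p0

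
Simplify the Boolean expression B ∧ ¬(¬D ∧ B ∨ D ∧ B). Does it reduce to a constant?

B ∧ ¬(¬D ∧ B ∨ D ∧ B)
= B ∧ ¬B
= False

False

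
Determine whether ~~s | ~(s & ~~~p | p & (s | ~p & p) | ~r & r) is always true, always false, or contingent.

always true

~~s | ~(s & ~~~p | p & (s | ~p & p) | ~r & r)
= ~~s | ~(s & ~~~p | p & s | ~r & r)
= ~~s | ~(s & ~~~p | p & s)
= ~~s | ~(s & ~p | p & s)
= ~~s | ~s
= s | ~s
= 1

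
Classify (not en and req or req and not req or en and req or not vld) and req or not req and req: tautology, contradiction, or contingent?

(not en and req or req and not req or en and req or not vld) and req or not req and req
= (not en and req or en and req or not vld) and req or not req and req
= (not en and req or en and req or not vld) and req
= (req or not vld) and req
= req
This depends on req, so it is not a constant.

contingent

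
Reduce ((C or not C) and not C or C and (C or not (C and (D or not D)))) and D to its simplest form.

((C or not C) and not C or C and (C or not (C and (D or not D)))) and D
= ((C or not C) and not C or C and (C or not C)) and D   — complement / identity
= (C or not C) and D   — distribution
= D   — complement / identity

D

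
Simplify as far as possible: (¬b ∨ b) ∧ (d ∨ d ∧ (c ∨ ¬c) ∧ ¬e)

(¬b ∨ b) ∧ (d ∨ d ∧ (c ∨ ¬c) ∧ ¬e)
= (¬b ∨ b) ∧ (d ∨ d ∧ ¬e)
= d ∨ d ∧ ¬e
= d

d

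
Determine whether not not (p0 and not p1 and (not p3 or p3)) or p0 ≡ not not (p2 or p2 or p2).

E1: not not (p0 and not p1 and (not p3 or p3)) or p0
    = p0 and not p1 and (not p3 or p3) or p0   [double negation]
    = p0 and not p1 or p0   [complement / identity]
    = p0   [absorption]
E2: not not (p2 or p2 or p2)
    = not not (p2 or p2)   [idempotence]
    = p2 or p2   [double negation]
    = p2   [idempotence]
These differ: at p0=1, p1=1, p2=0, p3=0, E1 = 1 but E2 = 0.

No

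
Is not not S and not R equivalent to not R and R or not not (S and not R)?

Yes

E1: not not S and not R
    = S and not R   — double negation
E2: not R and R or not not (S and not R)
    = not not (S and not R)   — complement / identity
    = S and not R   — double negation
Both reduce to S and not R, so they are equivalent.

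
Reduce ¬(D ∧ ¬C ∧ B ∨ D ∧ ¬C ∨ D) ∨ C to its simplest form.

¬(D ∧ ¬C ∧ B ∨ D ∧ ¬C ∨ D) ∨ C
= ¬(D ∧ ¬C ∨ D) ∨ C   [absorption]
= ¬D ∨ C   [absorption]

¬D ∨ C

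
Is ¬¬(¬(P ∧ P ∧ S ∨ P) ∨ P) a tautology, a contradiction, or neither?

¬¬(¬(P ∧ P ∧ S ∨ P) ∨ P)
= ¬¬(¬(P ∧ S ∨ P) ∨ P)   [idempotence]
= ¬(P ∧ S ∨ P) ∨ P   [double negation]
= ¬P ∨ P   [absorption]
= True   [complement]

tautology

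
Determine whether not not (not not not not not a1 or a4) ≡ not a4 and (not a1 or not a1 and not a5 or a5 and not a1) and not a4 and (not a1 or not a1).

No

E1: not not (not not not not not a1 or a4)
    = not not (not not not a1 or a4)
    = not not not a1 or a4
    = not a1 or a4
E2: not a4 and (not a1 or not a1 and not a5 or a5 and not a1) and not a4 and (not a1 or not a1)
    = not a4 and (not a1 or not a1) and not a4 and (not a1 or not a1)
    = not a4 and (not a1 or not a1)
    = not a4 and not a1
These differ: at a1=1, a4=1, a5=0, E1 = 1 but E2 = 0.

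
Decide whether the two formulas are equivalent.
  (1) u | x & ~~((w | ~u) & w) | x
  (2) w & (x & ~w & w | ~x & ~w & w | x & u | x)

No

E1: u | x & ~~((w | ~u) & w) | x
    = u | x & ~~w | x   — absorption
    = u | x & w | x   — double negation
    = u | x   — absorption
E2: w & (x & ~w & w | ~x & ~w & w | x & u | x)
    = w & (~w & w | x & u | x)   — distribution
    = w & (x & u | x)   — complement / identity
    = w & x   — absorption
These differ: at u=1, w=0, x=0, E1 = 1 but E2 = 0.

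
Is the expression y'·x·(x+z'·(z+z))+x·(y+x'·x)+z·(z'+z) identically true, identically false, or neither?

neither

y'·x·(x+z'·(z+z))+x·(y+x'·x)+z·(z'+z)
= y'·x·(x+z'·(z+z))+x·(y+x'·x)+z   (complement / identity)
= y'·x·(x+z'·z)+x·(y+x'·x)+z   (idempotence)
= y'·x·x+x·(y+x'·x)+z   (complement / identity)
= y'·x+x·(y+x'·x)+z   (idempotence)
= y'·x+x·y+z   (complement / identity)
= x+z   (distribution)
This depends on x, z, so it is not a constant.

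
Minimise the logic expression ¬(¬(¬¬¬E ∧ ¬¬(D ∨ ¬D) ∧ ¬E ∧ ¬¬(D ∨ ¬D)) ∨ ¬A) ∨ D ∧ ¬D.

¬(¬(¬¬¬E ∧ ¬¬(D ∨ ¬D) ∧ ¬E ∧ ¬¬(D ∨ ¬D)) ∨ ¬A) ∨ D ∧ ¬D
= ¬(¬(¬¬¬E ∧ ¬¬(D ∨ ¬D) ∧ ¬E ∧ ¬¬(D ∨ ¬D)) ∨ ¬A)   [complement / identity]
= ¬(¬(¬E ∧ ¬¬(D ∨ ¬D) ∧ ¬E ∧ ¬¬(D ∨ ¬D)) ∨ ¬A)   [double negation]
= ¬(¬(¬E ∧ ¬¬(D ∨ ¬D)) ∨ ¬A)   [idempotence]
= ¬E ∧ ¬¬(D ∨ ¬D) ∧ A   [De Morgan]
= ¬E ∧ (D ∨ ¬D) ∧ A   [double negation]
= ¬E ∧ A   [complement / identity]

¬E ∧ A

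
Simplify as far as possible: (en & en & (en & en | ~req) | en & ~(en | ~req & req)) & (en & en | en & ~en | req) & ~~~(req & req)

(en & en & (en & en | ~req) | en & ~(en | ~req & req)) & (en & en | en & ~en | req) & ~~~(req & req)
= (en & en | en & ~(en | ~req & req)) & (en & en | en & ~en | req) & ~~~(req & req)   [absorption]
= (en & en | en & ~en) & (en & en | en & ~en | req) & ~~~(req & req)   [complement / identity]
= (en & en | en & ~en) & ~~~(req & req)   [absorption]
= (en & en | en & ~en) & ~~~req   [idempotence]
= en & ~~~req   [distribution]
= en & ~req   [double negation]

en & ~req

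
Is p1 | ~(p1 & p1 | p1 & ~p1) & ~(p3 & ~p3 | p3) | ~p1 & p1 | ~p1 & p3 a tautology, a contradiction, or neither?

tautology

p1 | ~(p1 & p1 | p1 & ~p1) & ~(p3 & ~p3 | p3) | ~p1 & p1 | ~p1 & p3
= p1 | ~(p1 & p1 | p1 & ~p1) & ~(p3 & ~p3 | p3) | ~p1 & p3   [complement / identity]
= p1 | ~p1 & ~(p3 & ~p3 | p3) | ~p1 & p3   [distribution]
= p1 | ~p1 & ~p3 | ~p1 & p3   [complement / identity]
= p1 | ~p1   [distribution]
= 1   [complement]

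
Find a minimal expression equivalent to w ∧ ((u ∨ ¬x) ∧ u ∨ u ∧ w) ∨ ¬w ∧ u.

w ∧ ((u ∨ ¬x) ∧ u ∨ u ∧ w) ∨ ¬w ∧ u
= w ∧ (u ∨ u ∧ w) ∨ ¬w ∧ u   [absorption]
= w ∧ u ∨ ¬w ∧ u   [absorption]
= u   [distribution]

u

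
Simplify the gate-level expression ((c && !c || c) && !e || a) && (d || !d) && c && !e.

c && !e

((c && !c || c) && !e || a) && (d || !d) && c && !e
= ((c && !c || c) && !e || a) && c && !e   (complement / identity)
= (c && !e || a) && c && !e   (complement / identity)
= c && !e   (absorption)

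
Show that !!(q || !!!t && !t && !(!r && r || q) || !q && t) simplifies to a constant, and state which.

true

!!(q || !!!t && !t && !(!r && r || q) || !q && t)
= !!(q || !!!t && !t && !q || !q && t)   (complement / identity)
= !!(q || !t && !t && !q || !q && t)   (double negation)
= !!(q || !t && !q || !q && t)   (idempotence)
= !!(q || !q)   (distribution)
= q || !q   (double negation)
= true   (complement)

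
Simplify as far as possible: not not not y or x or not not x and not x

not not not y or x or not not x and not x
= not not not y or x or x and not x
= not y or x or x and not x
= not y or x

not y or x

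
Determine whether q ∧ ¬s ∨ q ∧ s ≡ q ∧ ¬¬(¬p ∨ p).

Yes

E1: q ∧ ¬s ∨ q ∧ s
    = q
E2: q ∧ ¬¬(¬p ∨ p)
    = q ∧ (¬p ∨ p)
    = q
Both reduce to q, so they are equivalent.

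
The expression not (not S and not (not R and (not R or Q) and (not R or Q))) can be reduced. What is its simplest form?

S or not R

not (not S and not (not R and (not R or Q) and (not R or Q)))
= not (not S and not (not R and (not R or Q)))
= not (not S and not not R)
= S or not R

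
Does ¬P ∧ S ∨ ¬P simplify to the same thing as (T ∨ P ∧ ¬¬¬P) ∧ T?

E1: ¬P ∧ S ∨ ¬P
    = ¬P   — absorption
E2: (T ∨ P ∧ ¬¬¬P) ∧ T
    = (T ∨ P ∧ ¬P) ∧ T   — double negation
    = T ∧ T   — complement / identity
    = T   — idempotence
These differ: at P=0, S=0, T=0, E1 = 1 but E2 = 0.

No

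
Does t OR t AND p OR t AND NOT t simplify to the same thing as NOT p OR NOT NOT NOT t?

E1: t OR t AND p OR t AND NOT t
    = t OR t AND NOT t   [absorption]
    = t   [complement / identity]
E2: NOT p OR NOT NOT NOT t
    = NOT p OR NOT t   [double negation]
These differ: at p=1, t=0, E1 = 0 but E2 = 1.

No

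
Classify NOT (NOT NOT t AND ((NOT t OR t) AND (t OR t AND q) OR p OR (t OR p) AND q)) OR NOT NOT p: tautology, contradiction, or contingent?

NOT (NOT NOT t AND ((NOT t OR t) AND (t OR t AND q) OR p OR (t OR p) AND q)) OR NOT NOT p
= NOT (NOT NOT t AND (t OR t AND q OR p OR (t OR p) AND q)) OR NOT NOT p   — complement / identity
= NOT (NOT NOT t AND (t OR p OR (t OR p) AND q)) OR NOT NOT p   — absorption
= NOT (NOT NOT t AND (t OR p)) OR NOT NOT p   — absorption
= NOT (t AND (t OR p)) OR NOT NOT p   — double negation
= NOT (t AND (t OR p)) OR p   — double negation
= NOT t OR p   — absorption
This depends on p, t, so it is not a constant.

contingent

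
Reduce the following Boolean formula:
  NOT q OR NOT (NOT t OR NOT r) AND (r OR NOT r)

NOT q OR t AND r

NOT q OR NOT (NOT t OR NOT r) AND (r OR NOT r)
= NOT q OR t AND r AND (r OR NOT r)   (De Morgan)
= NOT q OR t AND r   (complement / identity)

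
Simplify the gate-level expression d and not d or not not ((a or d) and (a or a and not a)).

a

d and not d or not not ((a or d) and (a or a and not a))
= d and not d or not not ((a or d) and a)   — complement / identity
= not not ((a or d) and a)   — complement / identity
= not not a   — absorption
= a   — double negation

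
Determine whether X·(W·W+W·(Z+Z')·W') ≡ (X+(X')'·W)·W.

Yes

E1: X·(W·W+W·(Z+Z')·W')
    = X·(W·W+W·W')
    = X·W
E2: (X+(X')'·W)·W
    = (X+X·W)·W
    = X·W
Both reduce to X·W, so they are equivalent.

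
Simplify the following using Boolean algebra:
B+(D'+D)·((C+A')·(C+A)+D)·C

B+C

B+(D'+D)·((C+A')·(C+A)+D)·C
= B+((C+A')·(C+A)+D)·C   [complement / identity]
= B+(C+A'·A+D)·C   [distribution]
= B+(C+D)·C   [complement / identity]
= B+C   [absorption]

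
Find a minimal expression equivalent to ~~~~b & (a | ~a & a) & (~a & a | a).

~~~~b & (a | ~a & a) & (~a & a | a)
= ~~~~b & (~a & a | a & a)   [distribution]
= ~~~~b & a   [distribution]
= ~~b & a   [double negation]
= b & a   [double negation]

b & a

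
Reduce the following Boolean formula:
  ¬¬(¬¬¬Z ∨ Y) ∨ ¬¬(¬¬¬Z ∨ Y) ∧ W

¬¬(¬¬¬Z ∨ Y) ∨ ¬¬(¬¬¬Z ∨ Y) ∧ W
= ¬¬(¬¬¬Z ∨ Y)   (absorption)
= ¬¬¬Z ∨ Y   (double negation)
= ¬Z ∨ Y   (double negation)

¬Z ∨ Y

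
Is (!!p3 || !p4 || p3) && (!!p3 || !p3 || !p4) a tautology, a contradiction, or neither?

neither

(!!p3 || !p4 || p3) && (!!p3 || !p3 || !p4)
= (!!p3 || !p4 || p3) && (p3 || !p3 || !p4)   [double negation]
= (p3 || !p4 || p3) && (p3 || !p3 || !p4)   [double negation]
= (p3 || !p4) && (!p3 || !p4) || p3   [distribution]
= p3 && !p3 || !p4 || p3   [distribution]
= !p4 || p3   [complement / identity]
This depends on p3, p4, so it is not a constant.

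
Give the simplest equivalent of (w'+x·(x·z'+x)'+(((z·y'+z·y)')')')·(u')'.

(w'+z')·u

(w'+x·(x·z'+x)'+(((z·y'+z·y)')')')·(u')'
= (w'+x·x'+(((z·y'+z·y)')')')·(u')'   — absorption
= (w'+(((z·y'+z·y)')')')·(u')'   — complement / identity
= (w'+(((z·y'+z·y)')')')·u   — double negation
= (w'+((z')')')·u   — distribution
= (w'+z')·u   — double negation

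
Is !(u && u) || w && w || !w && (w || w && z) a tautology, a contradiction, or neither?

neither

!(u && u) || w && w || !w && (w || w && z)
= !u || w && w || !w && (w || w && z)
= !u || w && w || !w && w
= !u || w
This depends on u, w, so it is not a constant.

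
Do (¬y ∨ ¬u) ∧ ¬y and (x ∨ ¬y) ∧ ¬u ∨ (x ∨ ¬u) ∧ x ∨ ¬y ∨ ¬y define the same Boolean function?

No

E1: (¬y ∨ ¬u) ∧ ¬y
    = ¬y   — absorption
E2: (x ∨ ¬y) ∧ ¬u ∨ (x ∨ ¬u) ∧ x ∨ ¬y ∨ ¬y
    = (x ∨ ¬y) ∧ ¬u ∨ (x ∨ ¬u) ∧ x ∨ ¬y   — idempotence
    = (x ∨ ¬y) ∧ ¬u ∨ x ∨ ¬y   — absorption
    = x ∨ ¬y   — absorption
These differ: at u=1, x=1, y=1, E1 = 0 but E2 = 1.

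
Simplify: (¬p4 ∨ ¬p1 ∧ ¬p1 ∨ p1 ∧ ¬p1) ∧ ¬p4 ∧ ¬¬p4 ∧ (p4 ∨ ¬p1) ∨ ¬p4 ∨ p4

True

(¬p4 ∨ ¬p1 ∧ ¬p1 ∨ p1 ∧ ¬p1) ∧ ¬p4 ∧ ¬¬p4 ∧ (p4 ∨ ¬p1) ∨ ¬p4 ∨ p4
= (¬p4 ∨ ¬p1 ∧ ¬p1 ∨ p1 ∧ ¬p1) ∧ ¬p4 ∧ p4 ∧ (p4 ∨ ¬p1) ∨ ¬p4 ∨ p4
= (¬p4 ∨ ¬p1) ∧ ¬p4 ∧ p4 ∧ (p4 ∨ ¬p1) ∨ ¬p4 ∨ p4
= ¬p4 ∧ p4 ∧ (p4 ∨ ¬p1) ∨ ¬p4 ∨ p4
= ¬p4 ∧ p4 ∨ ¬p4 ∨ p4
= ¬p4 ∨ p4
= True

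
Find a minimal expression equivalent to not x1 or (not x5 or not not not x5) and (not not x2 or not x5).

not x1 or not x5

not x1 or (not x5 or not not not x5) and (not not x2 or not x5)
= not x1 or (not x5 or not x5) and (not not x2 or not x5)   (double negation)
= not x1 or (not x5 or not x5) and (x2 or not x5)   (double negation)
= not x1 or not x5 and x2 or not x5   (distribution)
= not x1 or not x5   (absorption)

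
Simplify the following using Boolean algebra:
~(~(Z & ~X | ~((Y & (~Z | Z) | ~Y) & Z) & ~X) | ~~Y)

~X & ~Y

~(~(Z & ~X | ~((Y & (~Z | Z) | ~Y) & Z) & ~X) | ~~Y)
= ~(~(Z & ~X | ~((Y | ~Y) & Z) & ~X) | ~~Y)   (complement / identity)
= (Z & ~X | ~((Y | ~Y) & Z) & ~X) & ~Y   (De Morgan)
= (Z & ~X | ~Z & ~X) & ~Y   (complement / identity)
= ~X & ~Y   (distribution)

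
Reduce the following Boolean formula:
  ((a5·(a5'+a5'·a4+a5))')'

((a5·(a5'+a5'·a4+a5))')'
= ((a5·(a5'+a5))')'   — absorption
= a5·(a5'+a5)   — double negation
= a5   — complement / identity

a5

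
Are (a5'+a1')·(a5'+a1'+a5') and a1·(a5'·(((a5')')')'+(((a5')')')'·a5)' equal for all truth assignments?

No

E1: (a5'+a1')·(a5'+a1'+a5')
    = a5'+a1'   — absorption
E2: a1·(a5'·(((a5')')')'+(((a5')')')'·a5)'
    = a1·((((a5')')')')'   — distribution
    = a1·((a5')')'   — double negation
    = a1·a5'   — double negation
These differ: at a1=0, a5=0, E1 = 1 but E2 = 0.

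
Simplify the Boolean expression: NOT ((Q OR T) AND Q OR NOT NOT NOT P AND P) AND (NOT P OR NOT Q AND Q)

NOT Q AND NOT P

NOT ((Q OR T) AND Q OR NOT NOT NOT P AND P) AND (NOT P OR NOT Q AND Q)
= NOT ((Q OR T) AND Q OR NOT P AND P) AND (NOT P OR NOT Q AND Q)   (double negation)
= NOT ((Q OR T) AND Q) AND (NOT P OR NOT Q AND Q)   (complement / identity)
= NOT ((Q OR T) AND Q) AND NOT P   (complement / identity)
= NOT Q AND NOT P   (absorption)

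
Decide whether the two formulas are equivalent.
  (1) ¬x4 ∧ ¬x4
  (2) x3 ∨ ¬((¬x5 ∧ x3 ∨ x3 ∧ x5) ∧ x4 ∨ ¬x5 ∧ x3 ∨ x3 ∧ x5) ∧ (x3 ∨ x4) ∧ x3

No

E1: ¬x4 ∧ ¬x4
    = ¬x4   (idempotence)
E2: x3 ∨ ¬((¬x5 ∧ x3 ∨ x3 ∧ x5) ∧ x4 ∨ ¬x5 ∧ x3 ∨ x3 ∧ x5) ∧ (x3 ∨ x4) ∧ x3
    = x3 ∨ ¬(¬x5 ∧ x3 ∨ x3 ∧ x5) ∧ (x3 ∨ x4) ∧ x3   (absorption)
    = x3 ∨ ¬x3 ∧ (x3 ∨ x4) ∧ x3   (distribution)
    = x3 ∨ ¬x3 ∧ x3   (absorption)
    = x3   (complement / identity)
These differ: at x3=0, x4=0, x5=0, E1 = 1 but E2 = 0.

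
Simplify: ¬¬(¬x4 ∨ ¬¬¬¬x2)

¬¬(¬x4 ∨ ¬¬¬¬x2)
= ¬x4 ∨ ¬¬¬¬x2
= ¬x4 ∨ ¬¬x2
= ¬x4 ∨ x2

¬x4 ∨ x2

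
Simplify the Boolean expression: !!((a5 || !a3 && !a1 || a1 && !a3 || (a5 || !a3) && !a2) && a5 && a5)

a5

!!((a5 || !a3 && !a1 || a1 && !a3 || (a5 || !a3) && !a2) && a5 && a5)
= !!((a5 || !a3 || (a5 || !a3) && !a2) && a5 && a5)   — distribution
= !!((a5 || !a3) && a5 && a5)   — absorption
= (a5 || !a3) && a5 && a5   — double negation
= a5 && a5   — absorption
= a5   — idempotence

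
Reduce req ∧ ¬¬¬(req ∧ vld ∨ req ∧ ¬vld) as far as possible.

req ∧ ¬¬¬(req ∧ vld ∨ req ∧ ¬vld)
= req ∧ ¬¬¬req   (distribution)
= req ∧ ¬req   (double negation)
= False   (complement)

False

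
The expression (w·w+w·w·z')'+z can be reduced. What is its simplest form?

w'+z

(w·w+w·w·z')'+z
= (w·w)'+z   — absorption
= w'+z   — idempotence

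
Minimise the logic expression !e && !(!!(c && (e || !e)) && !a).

!e && (!c || a)

!e && !(!!(c && (e || !e)) && !a)
= !e && (!(c && (e || !e)) || a)   [De Morgan]
= !e && (!c || a)   [complement / identity]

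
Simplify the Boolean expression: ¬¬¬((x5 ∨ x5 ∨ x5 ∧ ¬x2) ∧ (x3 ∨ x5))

¬x5

¬¬¬((x5 ∨ x5 ∨ x5 ∧ ¬x2) ∧ (x3 ∨ x5))
= ¬¬¬((x5 ∨ x5 ∧ ¬x2) ∧ x3 ∨ x5)   (distribution)
= ¬¬¬(x5 ∧ x3 ∨ x5)   (absorption)
= ¬(x5 ∧ x3 ∨ x5)   (double negation)
= ¬x5   (absorption)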